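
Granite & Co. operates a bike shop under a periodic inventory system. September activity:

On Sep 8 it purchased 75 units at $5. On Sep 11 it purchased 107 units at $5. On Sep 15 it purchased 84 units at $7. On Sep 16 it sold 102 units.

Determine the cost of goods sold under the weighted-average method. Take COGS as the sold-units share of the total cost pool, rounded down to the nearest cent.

COGS = $574.42

Sep 16, sell 102: 102/266 × $1,498.00 → $574.42
Ending inventory (cost pool remaining) = $923.58
Check: goods available $1,498.00 = COGS $574.42 + ending $923.58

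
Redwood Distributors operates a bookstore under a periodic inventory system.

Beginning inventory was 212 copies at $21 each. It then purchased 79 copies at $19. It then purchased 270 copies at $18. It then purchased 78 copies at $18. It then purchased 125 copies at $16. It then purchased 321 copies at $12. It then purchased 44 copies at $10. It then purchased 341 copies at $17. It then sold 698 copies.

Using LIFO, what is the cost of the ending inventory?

Sale 1 (698) [LIFO — newest first]: 341 @ $17 + 44 @ $10 + 313 @ $12 = $9,993
Ending inventory: 212 @ $21 + 79 @ $19 + 270 @ $18 + 78 @ $18 + 125 @ $16 + 8 @ $12 = $14,313
Check: goods available $24,306 = COGS $9,993 + ending $14,313

Ending inventory = $14,313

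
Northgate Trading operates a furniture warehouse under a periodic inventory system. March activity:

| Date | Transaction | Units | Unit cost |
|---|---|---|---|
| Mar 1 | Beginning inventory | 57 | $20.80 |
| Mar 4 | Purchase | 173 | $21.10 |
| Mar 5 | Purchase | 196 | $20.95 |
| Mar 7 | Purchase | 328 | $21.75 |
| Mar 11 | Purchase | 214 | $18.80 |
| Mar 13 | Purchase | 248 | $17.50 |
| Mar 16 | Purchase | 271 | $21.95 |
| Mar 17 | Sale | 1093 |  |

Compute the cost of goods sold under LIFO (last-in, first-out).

COGS = $22,116.05

Mar 17, 1093 sold [LIFO — newest first]: 271 @ $21.95 + 248 @ $17.50 + 214 @ $18.80 + 328 @ $21.75 + 32 @ $20.95 = $22,116.05
Ending inventory: 57 @ $20.80 + 173 @ $21.10 + 164 @ $20.95 = $8,271.70
Check: goods available $30,387.75 = COGS $22,116.05 + ending $8,271.70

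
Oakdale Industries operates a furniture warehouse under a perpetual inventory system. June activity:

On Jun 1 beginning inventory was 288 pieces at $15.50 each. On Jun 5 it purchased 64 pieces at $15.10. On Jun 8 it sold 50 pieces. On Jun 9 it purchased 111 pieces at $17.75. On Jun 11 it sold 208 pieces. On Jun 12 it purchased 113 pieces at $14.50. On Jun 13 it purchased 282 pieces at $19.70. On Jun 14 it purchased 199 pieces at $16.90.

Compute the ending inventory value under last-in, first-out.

Ending inventory = $13,734.50

Jun 8, 50 sold [LIFO — newest first]: 50 @ $15.10 = $755.00
Jun 11, 208 sold [LIFO — newest first]: 111 @ $17.75 + 14 @ $15.10 + 83 @ $15.50 = $3,468.15
Total COGS = $755.00 + $3,468.15 = $4,223.15
Ending inventory: 205 @ $15.50 + 113 @ $14.50 + 282 @ $19.70 + 199 @ $16.90 = $13,734.50
Check: goods available $17,957.65 = COGS $4,223.15 + ending $13,734.50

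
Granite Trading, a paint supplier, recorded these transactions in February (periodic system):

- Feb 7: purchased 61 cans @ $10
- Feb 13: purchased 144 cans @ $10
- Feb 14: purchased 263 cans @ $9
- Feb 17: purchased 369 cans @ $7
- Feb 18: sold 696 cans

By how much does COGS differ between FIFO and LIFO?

$423

FIFO COGS: 61 @ $10 + 144 @ $10 + 263 @ $9 + 228 @ $7 = $6,013
LIFO COGS: 369 @ $7 + 263 @ $9 + 64 @ $10 = $5,590
Difference = |$6,013 − $5,590| = $423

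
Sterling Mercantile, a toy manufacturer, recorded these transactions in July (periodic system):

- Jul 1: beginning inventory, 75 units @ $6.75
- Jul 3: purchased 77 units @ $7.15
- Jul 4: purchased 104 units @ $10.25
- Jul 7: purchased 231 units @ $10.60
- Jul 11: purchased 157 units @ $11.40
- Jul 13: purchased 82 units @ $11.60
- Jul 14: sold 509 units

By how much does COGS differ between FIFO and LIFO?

$767.15

FIFO COGS: 75 @ $6.75 + 77 @ $7.15 + 104 @ $10.25 + 231 @ $10.60 + 22 @ $11.40 = $4,822.20
LIFO COGS: 82 @ $11.60 + 157 @ $11.40 + 231 @ $10.60 + 39 @ $10.25 = $5,589.35
Difference = |$4,822.20 − $5,589.35| = $767.15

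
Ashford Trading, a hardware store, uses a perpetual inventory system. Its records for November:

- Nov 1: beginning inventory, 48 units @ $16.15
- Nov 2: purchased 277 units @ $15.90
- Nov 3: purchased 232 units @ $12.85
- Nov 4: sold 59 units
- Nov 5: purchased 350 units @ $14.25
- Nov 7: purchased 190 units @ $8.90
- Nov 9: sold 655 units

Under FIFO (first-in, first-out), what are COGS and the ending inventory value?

Nov 4, 59 sold [FIFO — oldest first]: 48 @ $16.15 + 11 @ $15.90 = $950.10
Nov 9, 655 sold [FIFO — oldest first]: 266 @ $15.90 + 232 @ $12.85 + 157 @ $14.25 = $9,447.85
Total COGS = $950.10 + $9,447.85 = $10,397.95
Ending inventory: 193 @ $14.25 + 190 @ $8.90 = $4,441.25

COGS = $10,397.95; ending inventory = $4,441.25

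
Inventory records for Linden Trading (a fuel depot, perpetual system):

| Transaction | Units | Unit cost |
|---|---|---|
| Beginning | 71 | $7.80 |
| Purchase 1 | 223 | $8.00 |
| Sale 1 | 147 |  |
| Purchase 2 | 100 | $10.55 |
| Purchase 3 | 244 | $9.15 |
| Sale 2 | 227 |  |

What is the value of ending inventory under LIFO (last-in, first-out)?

Ending inventory = $2,372.35

Sale 1 (147) [LIFO — newest first]: 147 @ $8.00 = $1,176.00
Sale 2 (227) [LIFO — newest first]: 227 @ $9.15 = $2,077.05
Total COGS = $1,176.00 + $2,077.05 = $3,253.05
Ending inventory: 71 @ $7.80 + 76 @ $8.00 + 100 @ $10.55 + 17 @ $9.15 = $2,372.35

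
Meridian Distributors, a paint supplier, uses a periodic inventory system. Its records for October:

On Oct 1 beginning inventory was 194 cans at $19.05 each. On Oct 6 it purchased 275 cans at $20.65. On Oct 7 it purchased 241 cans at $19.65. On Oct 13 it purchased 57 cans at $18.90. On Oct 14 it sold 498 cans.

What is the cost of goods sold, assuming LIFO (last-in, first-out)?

COGS = $9,942.95

Oct 14, 498 sold [LIFO — newest first]: 57 @ $18.90 + 241 @ $19.65 + 200 @ $20.65 = $9,942.95
Ending inventory: 194 @ $19.05 + 75 @ $20.65 = $5,244.45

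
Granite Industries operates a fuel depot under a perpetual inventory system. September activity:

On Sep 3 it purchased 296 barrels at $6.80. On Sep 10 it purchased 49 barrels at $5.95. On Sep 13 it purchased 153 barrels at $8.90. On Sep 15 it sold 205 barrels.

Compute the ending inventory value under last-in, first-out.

Sep 15, 205 sold [LIFO — newest first]: 153 @ $8.90 + 49 @ $5.95 + 3 @ $6.80 = $1,673.65
Ending inventory: 293 @ $6.80 = $1,992.40
Check: goods available $3,666.05 = COGS $1,673.65 + ending $1,992.40

Ending inventory = $1,992.40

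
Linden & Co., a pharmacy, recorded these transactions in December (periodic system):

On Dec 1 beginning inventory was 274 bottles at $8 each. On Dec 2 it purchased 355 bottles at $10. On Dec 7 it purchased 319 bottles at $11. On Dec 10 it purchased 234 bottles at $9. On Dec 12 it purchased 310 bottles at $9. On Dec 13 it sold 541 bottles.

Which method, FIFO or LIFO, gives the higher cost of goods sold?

FIFO COGS: 274 @ $8 + 267 @ $10 = $4,862
LIFO COGS: 310 @ $9 + 231 @ $9 = $4,869

LIFO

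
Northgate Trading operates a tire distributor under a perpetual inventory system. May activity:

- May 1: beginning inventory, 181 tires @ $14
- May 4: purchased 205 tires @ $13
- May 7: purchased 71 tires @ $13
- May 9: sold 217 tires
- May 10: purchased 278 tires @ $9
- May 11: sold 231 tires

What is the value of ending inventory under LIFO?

May 9, 217 sold [LIFO — newest first]: 71 @ $13 + 146 @ $13 = $2,821
May 11, 231 sold [LIFO — newest first]: 231 @ $9 = $2,079
Total COGS = $2,821 + $2,079 = $4,900
Ending inventory: 181 @ $14 + 59 @ $13 + 47 @ $9 = $3,724

Ending inventory = $3,724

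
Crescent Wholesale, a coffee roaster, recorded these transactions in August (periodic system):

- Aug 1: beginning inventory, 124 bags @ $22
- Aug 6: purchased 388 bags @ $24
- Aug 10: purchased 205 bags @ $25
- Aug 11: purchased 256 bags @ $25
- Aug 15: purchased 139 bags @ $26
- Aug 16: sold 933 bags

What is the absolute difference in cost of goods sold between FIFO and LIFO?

$566

FIFO COGS: 124 @ $22 + 388 @ $24 + 205 @ $25 + 216 @ $25 = $22,565
LIFO COGS: 139 @ $26 + 256 @ $25 + 205 @ $25 + 333 @ $24 = $23,131
Difference = |$22,565 − $23,131| = $566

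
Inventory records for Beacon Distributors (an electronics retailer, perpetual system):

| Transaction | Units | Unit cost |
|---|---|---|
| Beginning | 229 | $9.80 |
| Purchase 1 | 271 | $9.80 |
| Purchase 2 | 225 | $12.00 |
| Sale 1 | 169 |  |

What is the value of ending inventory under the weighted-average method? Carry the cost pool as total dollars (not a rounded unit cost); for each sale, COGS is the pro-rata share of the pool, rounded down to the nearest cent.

Ending inventory = $5,828.42

After Beginning: 229 on hand, pool $2,244.20 (≈ $9.8000 each)
After Purchase 1: 500 on hand, pool $4,900.00 (≈ $9.8000 each)
After Purchase 2: 725 on hand, pool $7,600.00 (≈ $10.4828 each)
Sale 1, sell 169: 169/725 × $7,600.00 → $1,771.58
Ending inventory (cost pool remaining) = $5,828.42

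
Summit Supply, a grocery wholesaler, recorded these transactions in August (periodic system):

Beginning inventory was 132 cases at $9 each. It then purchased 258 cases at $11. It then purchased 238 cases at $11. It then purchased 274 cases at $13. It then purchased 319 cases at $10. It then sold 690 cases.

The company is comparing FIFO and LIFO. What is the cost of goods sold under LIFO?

FIFO COGS: 132 @ $9 + 258 @ $11 + 238 @ $11 + 62 @ $13 = $7,450
LIFO COGS: 319 @ $10 + 274 @ $13 + 97 @ $11 = $7,819

COGS = $7,819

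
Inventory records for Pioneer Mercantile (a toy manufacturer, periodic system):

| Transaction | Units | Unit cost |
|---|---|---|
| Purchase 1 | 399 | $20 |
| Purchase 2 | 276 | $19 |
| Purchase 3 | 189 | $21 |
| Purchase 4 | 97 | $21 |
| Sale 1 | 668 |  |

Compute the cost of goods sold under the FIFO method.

Sale 1 (668) [FIFO — oldest first]: 399 @ $20 + 269 @ $19 = $13,091
Ending inventory: 7 @ $19 + 189 @ $21 + 97 @ $21 = $6,139
Check: goods available $19,230 = COGS $13,091 + ending $6,139

COGS = $13,091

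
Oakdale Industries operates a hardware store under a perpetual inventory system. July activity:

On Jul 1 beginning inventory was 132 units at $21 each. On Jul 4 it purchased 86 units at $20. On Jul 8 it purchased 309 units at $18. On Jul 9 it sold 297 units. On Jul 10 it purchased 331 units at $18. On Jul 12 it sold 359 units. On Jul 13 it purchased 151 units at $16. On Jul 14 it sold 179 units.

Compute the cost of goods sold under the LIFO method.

COGS = $14,816

Jul 9, 297 sold [LIFO — newest first]: 297 @ $18 = $5,346
Jul 12, 359 sold [LIFO — newest first]: 331 @ $18 + 12 @ $18 + 16 @ $20 = $6,494
Jul 14, 179 sold [LIFO — newest first]: 151 @ $16 + 28 @ $20 = $2,976
Total COGS = $5,346 + $6,494 + $2,976 = $14,816
Ending inventory: 132 @ $21 + 42 @ $20 = $3,612
Check: goods available $18,428 = COGS $14,816 + ending $3,612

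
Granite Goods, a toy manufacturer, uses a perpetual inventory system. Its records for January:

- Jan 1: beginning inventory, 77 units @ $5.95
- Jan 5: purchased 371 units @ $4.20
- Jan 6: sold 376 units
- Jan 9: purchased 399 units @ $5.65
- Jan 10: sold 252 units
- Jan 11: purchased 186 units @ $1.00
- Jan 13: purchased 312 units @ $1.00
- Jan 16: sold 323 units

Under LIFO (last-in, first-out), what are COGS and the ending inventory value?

Jan 6, 376 sold [LIFO — newest first]: 371 @ $4.20 + 5 @ $5.95 = $1,587.95
Jan 10, 252 sold [LIFO — newest first]: 252 @ $5.65 = $1,423.80
Jan 16, 323 sold [LIFO — newest first]: 312 @ $1.00 + 11 @ $1.00 = $323.00
Total COGS = $1,587.95 + $1,423.80 + $323.00 = $3,334.75
Ending inventory: 72 @ $5.95 + 147 @ $5.65 + 175 @ $1.00 = $1,433.95
Check: goods available $4,768.70 = COGS $3,334.75 + ending $1,433.95

COGS = $3,334.75; ending inventory = $1,433.95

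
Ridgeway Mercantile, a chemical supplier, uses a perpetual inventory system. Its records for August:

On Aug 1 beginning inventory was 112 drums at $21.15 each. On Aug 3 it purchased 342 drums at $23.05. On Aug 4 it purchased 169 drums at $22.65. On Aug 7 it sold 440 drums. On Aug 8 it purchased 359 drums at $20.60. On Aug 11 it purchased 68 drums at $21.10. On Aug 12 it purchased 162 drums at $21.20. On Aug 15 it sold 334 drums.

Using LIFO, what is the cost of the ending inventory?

Aug 7, 440 sold [LIFO — newest first]: 169 @ $22.65 + 271 @ $23.05 = $10,074.40
Aug 15, 334 sold [LIFO — newest first]: 162 @ $21.20 + 68 @ $21.10 + 104 @ $20.60 = $7,011.60
Total COGS = $10,074.40 + $7,011.60 = $17,086.00
Ending inventory: 112 @ $21.15 + 71 @ $23.05 + 255 @ $20.60 = $9,258.35
Check: goods available $26,344.35 = COGS $17,086.00 + ending $9,258.35

Ending inventory = $9,258.35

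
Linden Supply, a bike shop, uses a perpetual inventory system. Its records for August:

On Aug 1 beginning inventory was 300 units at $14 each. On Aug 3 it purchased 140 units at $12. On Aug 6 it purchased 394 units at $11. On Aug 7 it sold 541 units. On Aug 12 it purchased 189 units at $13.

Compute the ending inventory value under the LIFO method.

Aug 7, 541 sold [LIFO — newest first]: 394 @ $11 + 140 @ $12 + 7 @ $14 = $6,112
Ending inventory: 293 @ $14 + 189 @ $13 = $6,559
Check: goods available $12,671 = COGS $6,112 + ending $6,559

Ending inventory = $6,559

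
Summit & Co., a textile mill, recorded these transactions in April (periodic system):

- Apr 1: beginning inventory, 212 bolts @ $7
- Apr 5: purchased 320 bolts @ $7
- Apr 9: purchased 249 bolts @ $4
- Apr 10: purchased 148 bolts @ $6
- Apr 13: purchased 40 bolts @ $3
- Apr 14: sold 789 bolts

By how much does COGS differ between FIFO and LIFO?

FIFO COGS: 212 @ $7 + 320 @ $7 + 249 @ $4 + 8 @ $6 = $4,768
LIFO COGS: 40 @ $3 + 148 @ $6 + 249 @ $4 + 320 @ $7 + 32 @ $7 = $4,468
Difference = |$4,768 − $4,468| = $300

$300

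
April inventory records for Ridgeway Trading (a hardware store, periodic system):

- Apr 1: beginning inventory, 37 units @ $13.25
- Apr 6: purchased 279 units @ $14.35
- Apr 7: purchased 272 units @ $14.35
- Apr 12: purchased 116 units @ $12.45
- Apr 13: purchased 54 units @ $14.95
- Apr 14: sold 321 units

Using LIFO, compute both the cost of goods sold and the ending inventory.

Apr 14, 321 sold [LIFO — newest first]: 54 @ $14.95 + 116 @ $12.45 + 151 @ $14.35 = $4,418.35
Ending inventory: 37 @ $13.25 + 279 @ $14.35 + 121 @ $14.35 = $6,230.25
Check: goods available $10,648.60 = COGS $4,418.35 + ending $6,230.25

COGS = $4,418.35; ending inventory = $6,230.25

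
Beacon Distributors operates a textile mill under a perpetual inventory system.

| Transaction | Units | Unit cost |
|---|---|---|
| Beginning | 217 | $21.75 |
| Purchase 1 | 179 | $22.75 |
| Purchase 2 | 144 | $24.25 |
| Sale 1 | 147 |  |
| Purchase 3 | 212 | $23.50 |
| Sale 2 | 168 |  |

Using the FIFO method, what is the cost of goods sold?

Sale 1 (147) [FIFO — oldest first]: 147 @ $21.75 = $3,197.25
Sale 2 (168) [FIFO — oldest first]: 70 @ $21.75 + 98 @ $22.75 = $3,752.00
Total COGS = $3,197.25 + $3,752.00 = $6,949.25
Ending inventory: 81 @ $22.75 + 144 @ $24.25 + 212 @ $23.50 = $10,316.75

COGS = $6,949.25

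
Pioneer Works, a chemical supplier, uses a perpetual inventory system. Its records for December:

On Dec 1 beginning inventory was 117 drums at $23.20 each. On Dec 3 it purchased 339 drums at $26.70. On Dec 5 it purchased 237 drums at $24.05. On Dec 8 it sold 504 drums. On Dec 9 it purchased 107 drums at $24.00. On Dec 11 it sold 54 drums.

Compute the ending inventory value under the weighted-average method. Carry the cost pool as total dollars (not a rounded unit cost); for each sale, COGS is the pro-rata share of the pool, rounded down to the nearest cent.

Ending inventory = $5,993.87

After Dec 1: 117 on hand, pool $2,714.40 (≈ $23.2000 each)
After Dec 3: 456 on hand, pool $11,765.70 (≈ $25.8020 each)
After Dec 5: 693 on hand, pool $17,465.55 (≈ $25.2028 each)
Dec 8, sell 504: 504/693 × $17,465.55 → $12,702.21
After Dec 9: 296 on hand, pool $7,331.34 (≈ $24.7680 each)
Dec 11, sell 54: 54/296 × $7,331.34 → $1,337.47
Total COGS = $12,702.21 + $1,337.47 = $14,039.68
Ending inventory (cost pool remaining) = $5,993.87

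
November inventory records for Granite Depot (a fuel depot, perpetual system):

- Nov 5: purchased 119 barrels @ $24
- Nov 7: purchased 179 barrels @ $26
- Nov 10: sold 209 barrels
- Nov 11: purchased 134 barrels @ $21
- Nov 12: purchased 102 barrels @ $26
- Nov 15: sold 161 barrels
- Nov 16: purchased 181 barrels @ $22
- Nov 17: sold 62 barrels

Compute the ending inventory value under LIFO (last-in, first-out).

Ending inventory = $6,329

Nov 10, 209 sold [LIFO — newest first]: 179 @ $26 + 30 @ $24 = $5,374
Nov 15, 161 sold [LIFO — newest first]: 102 @ $26 + 59 @ $21 = $3,891
Nov 17, 62 sold [LIFO — newest first]: 62 @ $22 = $1,364
Total COGS = $5,374 + $3,891 + $1,364 = $10,629
Ending inventory: 89 @ $24 + 75 @ $21 + 119 @ $22 = $6,329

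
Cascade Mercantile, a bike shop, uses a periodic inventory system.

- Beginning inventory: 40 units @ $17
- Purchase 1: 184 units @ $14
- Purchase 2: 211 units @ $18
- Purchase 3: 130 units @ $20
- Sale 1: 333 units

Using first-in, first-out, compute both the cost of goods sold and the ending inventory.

COGS = $5,218; ending inventory = $4,436

Sale 1 (333) [FIFO — oldest first]: 40 @ $17 + 184 @ $14 + 109 @ $18 = $5,218
Ending inventory: 102 @ $18 + 130 @ $20 = $4,436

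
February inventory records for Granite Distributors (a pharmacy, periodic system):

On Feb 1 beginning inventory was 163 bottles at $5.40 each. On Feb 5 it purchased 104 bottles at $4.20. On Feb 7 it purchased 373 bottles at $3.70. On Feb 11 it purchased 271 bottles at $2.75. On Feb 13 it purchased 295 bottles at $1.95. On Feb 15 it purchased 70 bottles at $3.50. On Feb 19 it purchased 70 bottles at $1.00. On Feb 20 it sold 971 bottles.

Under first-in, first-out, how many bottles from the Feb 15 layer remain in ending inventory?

Feb 20, 971 sold [FIFO — oldest first]: 163 @ $5.40 + 104 @ $4.20 + 373 @ $3.70 + 271 @ $2.75 + 60 @ $1.95 = $3,559.35
Ending inventory: 235 @ $1.95 + 70 @ $3.50 + 70 @ $1.00 = $773.25

70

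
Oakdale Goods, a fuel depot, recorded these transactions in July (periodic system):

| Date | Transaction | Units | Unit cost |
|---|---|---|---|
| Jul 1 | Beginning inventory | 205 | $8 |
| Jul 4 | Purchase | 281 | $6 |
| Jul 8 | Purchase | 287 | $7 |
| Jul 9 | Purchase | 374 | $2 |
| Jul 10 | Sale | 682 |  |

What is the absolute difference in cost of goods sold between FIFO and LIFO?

$1,815

FIFO COGS: 205 @ $8 + 281 @ $6 + 196 @ $7 = $4,698
LIFO COGS: 374 @ $2 + 287 @ $7 + 21 @ $6 = $2,883
Difference = |$4,698 − $2,883| = $1,815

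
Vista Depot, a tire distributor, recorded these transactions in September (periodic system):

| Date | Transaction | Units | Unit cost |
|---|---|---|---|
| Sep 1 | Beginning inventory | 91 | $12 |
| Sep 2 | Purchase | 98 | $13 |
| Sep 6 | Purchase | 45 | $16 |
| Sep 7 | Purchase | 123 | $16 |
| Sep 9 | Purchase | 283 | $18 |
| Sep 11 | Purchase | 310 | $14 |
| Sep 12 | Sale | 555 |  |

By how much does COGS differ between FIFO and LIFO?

$132

FIFO COGS: 91 @ $12 + 98 @ $13 + 45 @ $16 + 123 @ $16 + 198 @ $18 = $8,618
LIFO COGS: 310 @ $14 + 245 @ $18 = $8,750
Difference = |$8,618 − $8,750| = $132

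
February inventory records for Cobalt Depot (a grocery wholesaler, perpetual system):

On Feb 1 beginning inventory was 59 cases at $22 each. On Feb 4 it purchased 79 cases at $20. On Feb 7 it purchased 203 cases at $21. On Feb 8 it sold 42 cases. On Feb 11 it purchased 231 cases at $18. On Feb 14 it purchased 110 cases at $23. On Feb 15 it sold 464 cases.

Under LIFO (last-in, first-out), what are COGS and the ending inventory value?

Feb 8, 42 sold [LIFO — newest first]: 42 @ $21 = $882
Feb 15, 464 sold [LIFO — newest first]: 110 @ $23 + 231 @ $18 + 123 @ $21 = $9,271
Total COGS = $882 + $9,271 = $10,153
Ending inventory: 59 @ $22 + 79 @ $20 + 38 @ $21 = $3,676

COGS = $10,153; ending inventory = $3,676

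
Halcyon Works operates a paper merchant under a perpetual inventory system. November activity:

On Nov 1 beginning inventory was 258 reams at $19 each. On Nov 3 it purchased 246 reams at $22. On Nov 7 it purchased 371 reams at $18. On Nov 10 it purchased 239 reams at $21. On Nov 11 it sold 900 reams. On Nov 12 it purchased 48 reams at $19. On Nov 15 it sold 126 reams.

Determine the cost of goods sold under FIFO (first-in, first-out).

Nov 11, 900 sold [FIFO — oldest first]: 258 @ $19 + 246 @ $22 + 371 @ $18 + 25 @ $21 = $17,517
Nov 15, 126 sold [FIFO — oldest first]: 126 @ $21 = $2,646
Total COGS = $17,517 + $2,646 = $20,163
Ending inventory: 88 @ $21 + 48 @ $19 = $2,760

COGS = $20,163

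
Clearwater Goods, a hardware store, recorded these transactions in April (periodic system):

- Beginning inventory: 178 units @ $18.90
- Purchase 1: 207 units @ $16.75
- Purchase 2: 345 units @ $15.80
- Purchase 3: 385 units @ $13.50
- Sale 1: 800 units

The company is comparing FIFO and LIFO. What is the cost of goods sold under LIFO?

COGS = $11,821.00

FIFO COGS: 178 @ $18.90 + 207 @ $16.75 + 345 @ $15.80 + 70 @ $13.50 = $13,227.45
LIFO COGS: 385 @ $13.50 + 345 @ $15.80 + 70 @ $16.75 = $11,821.00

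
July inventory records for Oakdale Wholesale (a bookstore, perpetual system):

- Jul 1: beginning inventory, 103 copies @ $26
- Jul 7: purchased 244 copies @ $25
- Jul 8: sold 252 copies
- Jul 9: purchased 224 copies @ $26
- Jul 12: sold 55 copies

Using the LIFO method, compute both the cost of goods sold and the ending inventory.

COGS = $7,738; ending inventory = $6,864

Jul 8, 252 sold [LIFO — newest first]: 244 @ $25 + 8 @ $26 = $6,308
Jul 12, 55 sold [LIFO — newest first]: 55 @ $26 = $1,430
Total COGS = $6,308 + $1,430 = $7,738
Ending inventory: 95 @ $26 + 169 @ $26 = $6,864
Check: goods available $14,602 = COGS $7,738 + ending $6,864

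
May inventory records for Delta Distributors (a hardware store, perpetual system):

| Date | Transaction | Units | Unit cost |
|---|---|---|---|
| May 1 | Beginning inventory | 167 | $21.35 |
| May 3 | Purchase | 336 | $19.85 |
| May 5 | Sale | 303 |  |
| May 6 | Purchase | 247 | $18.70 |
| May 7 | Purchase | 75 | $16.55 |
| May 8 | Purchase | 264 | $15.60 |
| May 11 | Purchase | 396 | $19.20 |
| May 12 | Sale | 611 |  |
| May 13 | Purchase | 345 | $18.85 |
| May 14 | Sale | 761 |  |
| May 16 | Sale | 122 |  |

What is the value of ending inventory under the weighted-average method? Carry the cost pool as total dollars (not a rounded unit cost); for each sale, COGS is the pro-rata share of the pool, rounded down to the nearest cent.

After May 1: 167 on hand, pool $3,565.45 (≈ $21.3500 each)
After May 3: 503 on hand, pool $10,235.05 (≈ $20.3480 each)
May 5, sell 303: 303/503 × $10,235.05 → $6,165.44
After May 6: 447 on hand, pool $8,688.51 (≈ $19.4374 each)
After May 7: 522 on hand, pool $9,929.76 (≈ $19.0225 each)
After May 8: 786 on hand, pool $14,048.16 (≈ $17.8730 each)
After May 11: 1182 on hand, pool $21,651.36 (≈ $18.3176 each)
May 12, sell 611: 611/1182 × $21,651.36 → $11,192.03
After May 13: 916 on hand, pool $16,962.58 (≈ $18.5181 each)
May 14, sell 761: 761/916 × $16,962.58 → $14,092.27
May 16, sell 122: 122/155 × $2,870.31 → $2,259.21
Total COGS = $6,165.44 + $11,192.03 + $14,092.27 + $2,259.21 = $33,708.95
Ending inventory (cost pool remaining) = $611.10
Check: goods available $34,320.05 = COGS $33,708.95 + ending $611.10

Ending inventory = $611.10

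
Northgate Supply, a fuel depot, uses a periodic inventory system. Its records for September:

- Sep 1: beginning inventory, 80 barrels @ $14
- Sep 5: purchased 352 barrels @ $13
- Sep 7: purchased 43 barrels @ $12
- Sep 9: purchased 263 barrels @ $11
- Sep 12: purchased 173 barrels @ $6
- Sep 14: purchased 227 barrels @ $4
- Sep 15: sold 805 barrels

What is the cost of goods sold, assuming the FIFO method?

Sep 15, 805 sold [FIFO — oldest first]: 80 @ $14 + 352 @ $13 + 43 @ $12 + 263 @ $11 + 67 @ $6 = $9,507
Ending inventory: 106 @ $6 + 227 @ $4 = $1,544
Check: goods available $11,051 = COGS $9,507 + ending $1,544

COGS = $9,507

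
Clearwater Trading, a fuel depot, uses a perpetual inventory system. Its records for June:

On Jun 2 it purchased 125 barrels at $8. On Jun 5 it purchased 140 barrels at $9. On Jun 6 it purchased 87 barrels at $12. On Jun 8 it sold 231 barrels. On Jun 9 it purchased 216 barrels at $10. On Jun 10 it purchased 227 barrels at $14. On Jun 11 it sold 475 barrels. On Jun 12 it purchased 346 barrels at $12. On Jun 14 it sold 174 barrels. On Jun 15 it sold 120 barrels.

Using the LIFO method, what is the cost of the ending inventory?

Ending inventory = $1,336

Jun 8, 231 sold [LIFO — newest first]: 87 @ $12 + 140 @ $9 + 4 @ $8 = $2,336
Jun 11, 475 sold [LIFO — newest first]: 227 @ $14 + 216 @ $10 + 32 @ $8 = $5,594
Jun 14, 174 sold [LIFO — newest first]: 174 @ $12 = $2,088
Jun 15, 120 sold [LIFO — newest first]: 120 @ $12 = $1,440
Total COGS = $2,336 + $5,594 + $2,088 + $1,440 = $11,458
Ending inventory: 89 @ $8 + 52 @ $12 = $1,336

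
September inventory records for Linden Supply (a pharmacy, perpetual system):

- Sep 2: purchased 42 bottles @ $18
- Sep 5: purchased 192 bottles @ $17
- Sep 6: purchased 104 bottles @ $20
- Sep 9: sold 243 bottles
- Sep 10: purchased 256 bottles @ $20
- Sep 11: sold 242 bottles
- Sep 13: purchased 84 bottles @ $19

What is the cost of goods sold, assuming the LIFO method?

Sep 9, 243 sold [LIFO — newest first]: 104 @ $20 + 139 @ $17 = $4,443
Sep 11, 242 sold [LIFO — newest first]: 242 @ $20 = $4,840
Total COGS = $4,443 + $4,840 = $9,283
Ending inventory: 42 @ $18 + 53 @ $17 + 14 @ $20 + 84 @ $19 = $3,533
Check: goods available $12,816 = COGS $9,283 + ending $3,533

COGS = $9,283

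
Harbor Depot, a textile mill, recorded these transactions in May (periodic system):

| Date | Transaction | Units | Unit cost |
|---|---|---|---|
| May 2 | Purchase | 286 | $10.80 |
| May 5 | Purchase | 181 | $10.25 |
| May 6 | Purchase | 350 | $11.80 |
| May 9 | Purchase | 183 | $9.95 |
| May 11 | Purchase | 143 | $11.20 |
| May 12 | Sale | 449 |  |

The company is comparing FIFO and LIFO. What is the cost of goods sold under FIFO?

FIFO COGS: 286 @ $10.80 + 163 @ $10.25 = $4,759.55
LIFO COGS: 143 @ $11.20 + 183 @ $9.95 + 123 @ $11.80 = $4,873.85

COGS = $4,759.55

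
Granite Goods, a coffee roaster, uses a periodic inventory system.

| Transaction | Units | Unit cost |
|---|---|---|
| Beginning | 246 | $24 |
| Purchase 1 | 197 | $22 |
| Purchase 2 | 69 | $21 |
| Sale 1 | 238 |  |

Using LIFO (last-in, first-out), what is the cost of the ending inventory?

Sale 1 (238) [LIFO — newest first]: 69 @ $21 + 169 @ $22 = $5,167
Ending inventory: 246 @ $24 + 28 @ $22 = $6,520

Ending inventory = $6,520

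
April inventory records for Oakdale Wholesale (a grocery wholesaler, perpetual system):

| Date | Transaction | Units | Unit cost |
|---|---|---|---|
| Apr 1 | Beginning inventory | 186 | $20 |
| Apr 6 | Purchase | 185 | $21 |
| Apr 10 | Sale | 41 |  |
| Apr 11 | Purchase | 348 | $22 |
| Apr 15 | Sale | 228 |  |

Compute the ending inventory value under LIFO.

Ending inventory = $9,384

Apr 10, 41 sold [LIFO — newest first]: 41 @ $21 = $861
Apr 15, 228 sold [LIFO — newest first]: 228 @ $22 = $5,016
Total COGS = $861 + $5,016 = $5,877
Ending inventory: 186 @ $20 + 144 @ $21 + 120 @ $22 = $9,384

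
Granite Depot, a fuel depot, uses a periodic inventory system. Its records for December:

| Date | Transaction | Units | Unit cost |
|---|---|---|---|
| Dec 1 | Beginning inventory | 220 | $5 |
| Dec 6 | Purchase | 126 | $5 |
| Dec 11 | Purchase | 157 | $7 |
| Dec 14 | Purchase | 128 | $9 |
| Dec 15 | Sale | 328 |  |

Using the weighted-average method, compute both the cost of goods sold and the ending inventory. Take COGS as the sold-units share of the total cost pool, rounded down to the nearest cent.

Dec 15, sell 328: 328/631 × $3,981.00 → $2,069.36
Ending inventory (cost pool remaining) = $1,911.64
Check: goods available $3,981.00 = COGS $2,069.36 + ending $1,911.64

COGS = $2,069.36; ending inventory = $1,911.64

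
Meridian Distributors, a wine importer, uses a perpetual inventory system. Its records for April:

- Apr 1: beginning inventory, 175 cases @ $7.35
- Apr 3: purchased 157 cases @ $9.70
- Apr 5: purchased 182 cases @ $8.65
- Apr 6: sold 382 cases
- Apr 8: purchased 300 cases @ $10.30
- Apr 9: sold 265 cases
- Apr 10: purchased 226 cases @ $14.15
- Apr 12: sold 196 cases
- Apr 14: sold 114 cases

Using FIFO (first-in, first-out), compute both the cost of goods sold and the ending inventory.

COGS = $9,496.90; ending inventory = $1,174.45

Apr 6, 382 sold [FIFO — oldest first]: 175 @ $7.35 + 157 @ $9.70 + 50 @ $8.65 = $3,241.65
Apr 9, 265 sold [FIFO — oldest first]: 132 @ $8.65 + 133 @ $10.30 = $2,511.70
Apr 12, 196 sold [FIFO — oldest first]: 167 @ $10.30 + 29 @ $14.15 = $2,130.45
Apr 14, 114 sold [FIFO — oldest first]: 114 @ $14.15 = $1,613.10
Total COGS = $3,241.65 + $2,511.70 + $2,130.45 + $1,613.10 = $9,496.90
Ending inventory: 83 @ $14.15 = $1,174.45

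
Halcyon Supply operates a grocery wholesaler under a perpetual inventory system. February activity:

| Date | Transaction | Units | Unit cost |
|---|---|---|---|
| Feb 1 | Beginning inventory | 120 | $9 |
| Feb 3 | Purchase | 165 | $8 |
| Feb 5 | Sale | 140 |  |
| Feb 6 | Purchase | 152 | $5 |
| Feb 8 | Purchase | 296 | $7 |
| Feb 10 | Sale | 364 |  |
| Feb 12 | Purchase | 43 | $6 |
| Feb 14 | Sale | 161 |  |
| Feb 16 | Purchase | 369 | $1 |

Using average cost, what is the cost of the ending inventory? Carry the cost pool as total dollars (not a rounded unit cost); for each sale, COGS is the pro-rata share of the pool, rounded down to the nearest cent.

After Feb 1: 120 on hand, pool $1,080.00 (≈ $9.0000 each)
After Feb 3: 285 on hand, pool $2,400.00 (≈ $8.4211 each)
Feb 5, sell 140: 140/285 × $2,400.00 → $1,178.94
After Feb 6: 297 on hand, pool $1,981.06 (≈ $6.6702 each)
After Feb 8: 593 on hand, pool $4,053.06 (≈ $6.8348 each)
Feb 10, sell 364: 364/593 × $4,053.06 → $2,487.88
After Feb 12: 272 on hand, pool $1,823.18 (≈ $6.7029 each)
Feb 14, sell 161: 161/272 × $1,823.18 → $1,079.16
After Feb 16: 480 on hand, pool $1,113.02 (≈ $2.3188 each)
Total COGS = $1,178.94 + $2,487.88 + $1,079.16 = $4,745.98
Ending inventory (cost pool remaining) = $1,113.02

Ending inventory = $1,113.02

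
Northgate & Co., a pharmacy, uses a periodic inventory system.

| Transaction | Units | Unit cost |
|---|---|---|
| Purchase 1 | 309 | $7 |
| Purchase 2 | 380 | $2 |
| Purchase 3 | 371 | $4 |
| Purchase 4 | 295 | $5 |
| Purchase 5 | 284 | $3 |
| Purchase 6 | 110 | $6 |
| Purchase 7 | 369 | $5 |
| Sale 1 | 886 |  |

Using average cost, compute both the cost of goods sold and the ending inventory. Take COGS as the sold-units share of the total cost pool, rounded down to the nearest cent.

COGS = $3,864.85; ending inventory = $5,374.15

Sale 1, sell 886: 886/2118 × $9,239.00 → $3,864.85
Ending inventory (cost pool remaining) = $5,374.15
Check: goods available $9,239.00 = COGS $3,864.85 + ending $5,374.15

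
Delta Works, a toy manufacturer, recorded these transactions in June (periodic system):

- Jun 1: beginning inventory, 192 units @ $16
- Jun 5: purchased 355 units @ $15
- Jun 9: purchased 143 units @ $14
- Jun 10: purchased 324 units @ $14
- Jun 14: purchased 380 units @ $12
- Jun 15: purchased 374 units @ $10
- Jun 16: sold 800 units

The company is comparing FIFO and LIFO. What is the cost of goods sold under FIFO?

COGS = $11,939

FIFO COGS: 192 @ $16 + 355 @ $15 + 143 @ $14 + 110 @ $14 = $11,939
LIFO COGS: 374 @ $10 + 380 @ $12 + 46 @ $14 = $8,944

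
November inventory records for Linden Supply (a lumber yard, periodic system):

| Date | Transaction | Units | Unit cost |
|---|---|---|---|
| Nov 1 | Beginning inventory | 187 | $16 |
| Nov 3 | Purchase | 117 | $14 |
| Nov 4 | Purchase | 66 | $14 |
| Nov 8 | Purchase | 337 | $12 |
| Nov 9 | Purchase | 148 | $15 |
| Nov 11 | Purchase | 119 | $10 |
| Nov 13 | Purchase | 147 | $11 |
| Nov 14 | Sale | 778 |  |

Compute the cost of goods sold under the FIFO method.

COGS = $10,663

Nov 14, 778 sold [FIFO — oldest first]: 187 @ $16 + 117 @ $14 + 66 @ $14 + 337 @ $12 + 71 @ $15 = $10,663
Ending inventory: 77 @ $15 + 119 @ $10 + 147 @ $11 = $3,962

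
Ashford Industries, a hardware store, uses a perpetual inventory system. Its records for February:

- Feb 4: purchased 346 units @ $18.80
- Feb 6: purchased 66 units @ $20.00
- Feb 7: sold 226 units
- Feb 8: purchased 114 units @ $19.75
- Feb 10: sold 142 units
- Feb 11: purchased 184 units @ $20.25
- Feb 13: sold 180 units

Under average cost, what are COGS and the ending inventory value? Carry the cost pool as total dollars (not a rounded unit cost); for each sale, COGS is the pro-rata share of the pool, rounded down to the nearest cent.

COGS = $10,594.37; ending inventory = $3,207.93

After Feb 4: 346 on hand, pool $6,504.80 (≈ $18.8000 each)
After Feb 6: 412 on hand, pool $7,824.80 (≈ $18.9922 each)
Feb 7, sell 226: 226/412 × $7,824.80 → $4,292.24
After Feb 8: 300 on hand, pool $5,784.06 (≈ $19.2802 each)
Feb 10, sell 142: 142/300 × $5,784.06 → $2,737.78
After Feb 11: 342 on hand, pool $6,772.28 (≈ $19.8020 each)
Feb 13, sell 180: 180/342 × $6,772.28 → $3,564.35
Total COGS = $4,292.24 + $2,737.78 + $3,564.35 = $10,594.37
Ending inventory (cost pool remaining) = $3,207.93
Check: goods available $13,802.30 = COGS $10,594.37 + ending $3,207.93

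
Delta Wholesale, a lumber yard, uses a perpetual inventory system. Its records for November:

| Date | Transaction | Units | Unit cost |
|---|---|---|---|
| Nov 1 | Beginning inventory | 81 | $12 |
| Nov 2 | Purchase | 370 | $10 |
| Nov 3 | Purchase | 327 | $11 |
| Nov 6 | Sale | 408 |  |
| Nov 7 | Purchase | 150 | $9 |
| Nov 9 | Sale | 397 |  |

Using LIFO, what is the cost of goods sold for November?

COGS = $8,227

Nov 6, 408 sold [LIFO — newest first]: 327 @ $11 + 81 @ $10 = $4,407
Nov 9, 397 sold [LIFO — newest first]: 150 @ $9 + 247 @ $10 = $3,820
Total COGS = $4,407 + $3,820 = $8,227
Ending inventory: 81 @ $12 + 42 @ $10 = $1,392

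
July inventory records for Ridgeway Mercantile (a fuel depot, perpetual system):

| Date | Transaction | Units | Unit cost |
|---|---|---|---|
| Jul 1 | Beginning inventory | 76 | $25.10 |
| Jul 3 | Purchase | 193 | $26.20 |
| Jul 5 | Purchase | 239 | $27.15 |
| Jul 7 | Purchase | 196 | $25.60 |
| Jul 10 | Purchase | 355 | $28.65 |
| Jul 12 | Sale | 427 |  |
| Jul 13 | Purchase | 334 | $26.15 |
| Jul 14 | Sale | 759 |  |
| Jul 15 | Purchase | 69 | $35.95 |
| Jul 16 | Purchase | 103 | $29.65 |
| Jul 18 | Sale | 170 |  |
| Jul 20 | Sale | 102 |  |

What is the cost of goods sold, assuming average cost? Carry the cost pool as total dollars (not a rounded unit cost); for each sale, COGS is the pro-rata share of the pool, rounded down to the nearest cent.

COGS = $39,785.01

After Jul 1: 76 on hand, pool $1,907.60 (≈ $25.1000 each)
After Jul 3: 269 on hand, pool $6,964.20 (≈ $25.8892 each)
After Jul 5: 508 on hand, pool $13,453.05 (≈ $26.4824 each)
After Jul 7: 704 on hand, pool $18,470.65 (≈ $26.2367 each)
After Jul 10: 1059 on hand, pool $28,641.40 (≈ $27.0457 each)
Jul 12, sell 427: 427/1059 × $28,641.40 → $11,548.51
After Jul 13: 966 on hand, pool $25,826.99 (≈ $26.7360 each)
Jul 14, sell 759: 759/966 × $25,826.99 → $20,292.63
After Jul 15: 276 on hand, pool $8,014.91 (≈ $29.0395 each)
After Jul 16: 379 on hand, pool $11,068.86 (≈ $29.2054 each)
Jul 18, sell 170: 170/379 × $11,068.86 → $4,964.92
Jul 20, sell 102: 102/209 × $6,103.94 → $2,978.95
Total COGS = $11,548.51 + $20,292.63 + $4,964.92 + $2,978.95 = $39,785.01
Ending inventory (cost pool remaining) = $3,124.99
Check: goods available $42,910.00 = COGS $39,785.01 + ending $3,124.99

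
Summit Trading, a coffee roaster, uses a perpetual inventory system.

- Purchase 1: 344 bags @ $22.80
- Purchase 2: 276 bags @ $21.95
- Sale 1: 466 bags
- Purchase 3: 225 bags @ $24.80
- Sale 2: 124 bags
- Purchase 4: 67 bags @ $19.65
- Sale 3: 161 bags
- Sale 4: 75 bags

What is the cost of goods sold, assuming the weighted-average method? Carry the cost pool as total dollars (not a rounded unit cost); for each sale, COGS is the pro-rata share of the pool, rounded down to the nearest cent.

After Purchase 1: 344 on hand, pool $7,843.20 (≈ $22.8000 each)
After Purchase 2: 620 on hand, pool $13,901.40 (≈ $22.4216 each)
Sale 1, sell 466: 466/620 × $13,901.40 → $10,448.47
After Purchase 3: 379 on hand, pool $9,032.93 (≈ $23.8336 each)
Sale 2, sell 124: 124/379 × $9,032.93 → $2,955.36
After Purchase 4: 322 on hand, pool $7,394.12 (≈ $22.9631 each)
Sale 3, sell 161: 161/322 × $7,394.12 → $3,697.06
Sale 4, sell 75: 75/161 × $3,697.06 → $1,722.23
Total COGS = $10,448.47 + $2,955.36 + $3,697.06 + $1,722.23 = $18,823.12
Ending inventory (cost pool remaining) = $1,974.83

COGS = $18,823.12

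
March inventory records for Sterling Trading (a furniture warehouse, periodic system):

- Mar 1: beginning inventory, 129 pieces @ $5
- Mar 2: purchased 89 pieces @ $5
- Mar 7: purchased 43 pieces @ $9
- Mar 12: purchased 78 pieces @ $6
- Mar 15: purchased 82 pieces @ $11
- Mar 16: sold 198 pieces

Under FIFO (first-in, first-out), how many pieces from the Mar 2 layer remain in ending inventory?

20

Mar 16, 198 sold [FIFO — oldest first]: 129 @ $5 + 69 @ $5 = $990
Ending inventory: 20 @ $5 + 43 @ $9 + 78 @ $6 + 82 @ $11 = $1,857
Check: goods available $2,847 = COGS $990 + ending $1,857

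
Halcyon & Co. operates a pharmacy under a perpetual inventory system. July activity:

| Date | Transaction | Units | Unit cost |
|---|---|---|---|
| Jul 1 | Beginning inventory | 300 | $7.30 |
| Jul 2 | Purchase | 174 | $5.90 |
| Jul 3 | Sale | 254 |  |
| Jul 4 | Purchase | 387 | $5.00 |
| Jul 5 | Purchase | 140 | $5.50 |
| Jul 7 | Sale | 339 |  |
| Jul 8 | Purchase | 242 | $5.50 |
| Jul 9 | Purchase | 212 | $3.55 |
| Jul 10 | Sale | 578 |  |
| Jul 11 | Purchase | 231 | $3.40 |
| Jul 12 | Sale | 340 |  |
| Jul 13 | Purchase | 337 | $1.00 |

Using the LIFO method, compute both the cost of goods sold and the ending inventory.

COGS = $7,513.10; ending inventory = $1,614.50

Jul 3, 254 sold [LIFO — newest first]: 174 @ $5.90 + 80 @ $7.30 = $1,610.60
Jul 7, 339 sold [LIFO — newest first]: 140 @ $5.50 + 199 @ $5.00 = $1,765.00
Jul 10, 578 sold [LIFO — newest first]: 212 @ $3.55 + 242 @ $5.50 + 124 @ $5.00 = $2,703.60
Jul 12, 340 sold [LIFO — newest first]: 231 @ $3.40 + 64 @ $5.00 + 45 @ $7.30 = $1,433.90
Total COGS = $1,610.60 + $1,765.00 + $2,703.60 + $1,433.90 = $7,513.10
Ending inventory: 175 @ $7.30 + 337 @ $1.00 = $1,614.50
Check: goods available $9,127.60 = COGS $7,513.10 + ending $1,614.50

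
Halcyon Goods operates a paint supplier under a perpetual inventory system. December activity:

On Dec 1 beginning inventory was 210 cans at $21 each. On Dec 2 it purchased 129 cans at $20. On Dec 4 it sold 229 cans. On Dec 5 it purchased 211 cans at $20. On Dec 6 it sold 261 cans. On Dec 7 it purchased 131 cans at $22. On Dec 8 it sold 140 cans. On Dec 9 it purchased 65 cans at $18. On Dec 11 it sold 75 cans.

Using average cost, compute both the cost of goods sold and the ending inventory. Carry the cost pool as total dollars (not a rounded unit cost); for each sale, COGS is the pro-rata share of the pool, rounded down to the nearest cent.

COGS = $14,462.01; ending inventory = $799.99

After Dec 1: 210 on hand, pool $4,410.00 (≈ $21.0000 each)
After Dec 2: 339 on hand, pool $6,990.00 (≈ $20.6195 each)
Dec 4, sell 229: 229/339 × $6,990.00 → $4,721.85
After Dec 5: 321 on hand, pool $6,488.15 (≈ $20.2123 each)
Dec 6, sell 261: 261/321 × $6,488.15 → $5,275.41
After Dec 7: 191 on hand, pool $4,094.74 (≈ $21.4384 each)
Dec 8, sell 140: 140/191 × $4,094.74 → $3,001.38
After Dec 9: 116 on hand, pool $2,263.36 (≈ $19.5117 each)
Dec 11, sell 75: 75/116 × $2,263.36 → $1,463.37
Total COGS = $4,721.85 + $5,275.41 + $3,001.38 + $1,463.37 = $14,462.01
Ending inventory (cost pool remaining) = $799.99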